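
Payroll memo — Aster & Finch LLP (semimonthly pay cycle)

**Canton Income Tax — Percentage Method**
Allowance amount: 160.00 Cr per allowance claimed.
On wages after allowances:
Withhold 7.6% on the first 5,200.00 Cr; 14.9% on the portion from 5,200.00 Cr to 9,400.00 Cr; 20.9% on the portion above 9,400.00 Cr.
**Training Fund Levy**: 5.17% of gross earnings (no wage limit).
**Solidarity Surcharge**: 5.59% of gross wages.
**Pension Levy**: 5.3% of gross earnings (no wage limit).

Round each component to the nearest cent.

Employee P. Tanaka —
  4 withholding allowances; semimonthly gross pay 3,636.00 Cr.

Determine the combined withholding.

811.64 Cr

Canton Income Tax: taxable = 3,636.00 Cr − 4×160.00 Cr = 2,996.00 Cr
  7.6% × 2,996.00 Cr = 227.70 Cr
Training Fund Levy: 5.17% × 3,636.00 Cr = 187.98 Cr
Solidarity Surcharge: 5.59% × 3,636.00 Cr = 203.25 Cr
Pension Levy: 5.3% × 3,636.00 Cr = 192.71 Cr
Total: 227.70 Cr + 187.98 Cr + 203.25 Cr + 192.71 Cr = 811.64 Cr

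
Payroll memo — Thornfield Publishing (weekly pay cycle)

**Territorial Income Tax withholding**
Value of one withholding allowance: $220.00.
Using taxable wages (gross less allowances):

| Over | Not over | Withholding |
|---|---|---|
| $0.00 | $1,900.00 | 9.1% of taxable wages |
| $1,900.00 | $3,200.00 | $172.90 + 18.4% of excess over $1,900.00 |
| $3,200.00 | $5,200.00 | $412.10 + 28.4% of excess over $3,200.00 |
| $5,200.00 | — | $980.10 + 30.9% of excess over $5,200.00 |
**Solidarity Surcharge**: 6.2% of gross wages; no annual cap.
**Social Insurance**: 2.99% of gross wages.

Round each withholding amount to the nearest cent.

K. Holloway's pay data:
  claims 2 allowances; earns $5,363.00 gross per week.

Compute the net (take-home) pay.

Territorial Income Tax: taxable = $5,363.00 − 2×$220.00 = $4,923.00
  $412.10 + 28.4% × ($4,923.00 − $3,200.00) = $412.10 + 28.4% × $1,723.00 = $901.43
Solidarity Surcharge: 6.2% × $5,363.00 = $332.51
Social Insurance: 2.99% × $5,363.00 = $160.35
Total withheld: $901.43 + $332.51 + $160.35 = $1,394.29
Net pay: $5,363.00 − $1,394.29 = $3,968.71

$3,968.71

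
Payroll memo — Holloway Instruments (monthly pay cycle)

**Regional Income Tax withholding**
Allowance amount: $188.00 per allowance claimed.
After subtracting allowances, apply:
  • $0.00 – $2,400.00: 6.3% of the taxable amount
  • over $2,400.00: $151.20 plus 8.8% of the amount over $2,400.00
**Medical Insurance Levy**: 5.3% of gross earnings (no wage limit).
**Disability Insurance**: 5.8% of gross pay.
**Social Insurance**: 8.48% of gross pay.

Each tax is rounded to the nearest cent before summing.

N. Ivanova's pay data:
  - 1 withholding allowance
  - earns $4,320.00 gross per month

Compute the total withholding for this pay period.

Regional Income Tax: taxable = $4,320.00 − 1×$188.00 = $4,132.00
  $151.20 + 8.8% × ($4,132.00 − $2,400.00) = $151.20 + 8.8% × $1,732.00 = $303.62
Medical Insurance Levy: 5.3% × $4,320.00 = $228.96
Disability Insurance: 5.8% × $4,320.00 = $250.56
Social Insurance: 8.48% × $4,320.00 = $366.34
Total: $303.62 + $228.96 + $250.56 + $366.34 = $1,149.48

$1,149.48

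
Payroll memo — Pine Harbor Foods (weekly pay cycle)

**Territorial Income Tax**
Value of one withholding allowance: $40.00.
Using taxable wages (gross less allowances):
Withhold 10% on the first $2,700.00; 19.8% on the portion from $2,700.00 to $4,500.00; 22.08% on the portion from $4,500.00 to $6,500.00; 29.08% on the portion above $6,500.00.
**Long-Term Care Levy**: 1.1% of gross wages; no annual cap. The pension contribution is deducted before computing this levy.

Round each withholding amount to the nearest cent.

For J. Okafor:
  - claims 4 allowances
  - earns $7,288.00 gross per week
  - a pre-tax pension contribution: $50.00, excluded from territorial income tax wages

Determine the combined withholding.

Territorial Income Tax: taxable = $7,288.00 − $50.00 − 4×$40.00 = $7,078.00
  $1,068.00 + 29.08% × ($7,078.00 − $6,500.00) = $1,068.00 + 29.08% × $578.00 = $1,236.08
Long-Term Care Levy: 1.1% × $7,238.00 = $79.62
Total: $1,236.08 + $79.62 = $1,315.70

$1,315.70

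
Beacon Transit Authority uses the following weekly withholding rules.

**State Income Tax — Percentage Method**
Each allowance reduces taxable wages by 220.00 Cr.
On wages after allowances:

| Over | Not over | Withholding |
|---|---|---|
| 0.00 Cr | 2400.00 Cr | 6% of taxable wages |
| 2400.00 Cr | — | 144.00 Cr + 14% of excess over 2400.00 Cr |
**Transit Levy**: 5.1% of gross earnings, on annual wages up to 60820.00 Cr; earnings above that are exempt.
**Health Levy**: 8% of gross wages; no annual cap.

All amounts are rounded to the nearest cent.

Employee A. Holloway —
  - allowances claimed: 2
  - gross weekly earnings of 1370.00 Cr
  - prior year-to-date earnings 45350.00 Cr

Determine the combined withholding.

235.27 Cr

State Income Tax: taxable = 1370.00 Cr − 2×220.00 Cr = 930.00 Cr
  6% × 930.00 Cr = 55.80 Cr
Transit Levy: 5.1% × 1370.00 Cr = 69.87 Cr
Health Levy: 8% × 1370.00 Cr = 109.60 Cr
Total: 55.80 Cr + 69.87 Cr + 109.60 Cr = 235.27 Cr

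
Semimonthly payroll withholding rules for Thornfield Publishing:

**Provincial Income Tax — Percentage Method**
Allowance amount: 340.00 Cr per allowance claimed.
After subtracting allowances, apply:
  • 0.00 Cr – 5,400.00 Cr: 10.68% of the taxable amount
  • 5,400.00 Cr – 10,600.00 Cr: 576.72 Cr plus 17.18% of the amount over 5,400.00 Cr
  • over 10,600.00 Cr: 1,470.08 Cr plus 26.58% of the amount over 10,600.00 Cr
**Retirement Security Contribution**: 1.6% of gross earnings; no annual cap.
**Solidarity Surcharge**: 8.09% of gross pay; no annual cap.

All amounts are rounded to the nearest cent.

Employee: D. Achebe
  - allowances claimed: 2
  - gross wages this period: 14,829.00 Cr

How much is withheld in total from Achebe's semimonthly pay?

Provincial Income Tax: taxable = 14,829.00 Cr − 2×340.00 Cr = 14,149.00 Cr
  1,470.08 Cr + 26.58% × (14,149.00 Cr − 10,600.00 Cr) = 1,470.08 Cr + 26.58% × 3,549.00 Cr = 2,413.40 Cr
Retirement Security Contribution: 1.6% × 14,829.00 Cr = 237.26 Cr
Solidarity Surcharge: 8.09% × 14,829.00 Cr = 1,199.67 Cr
Total: 2,413.40 Cr + 237.26 Cr + 1,199.67 Cr = 3,850.33 Cr

3,850.33 Cr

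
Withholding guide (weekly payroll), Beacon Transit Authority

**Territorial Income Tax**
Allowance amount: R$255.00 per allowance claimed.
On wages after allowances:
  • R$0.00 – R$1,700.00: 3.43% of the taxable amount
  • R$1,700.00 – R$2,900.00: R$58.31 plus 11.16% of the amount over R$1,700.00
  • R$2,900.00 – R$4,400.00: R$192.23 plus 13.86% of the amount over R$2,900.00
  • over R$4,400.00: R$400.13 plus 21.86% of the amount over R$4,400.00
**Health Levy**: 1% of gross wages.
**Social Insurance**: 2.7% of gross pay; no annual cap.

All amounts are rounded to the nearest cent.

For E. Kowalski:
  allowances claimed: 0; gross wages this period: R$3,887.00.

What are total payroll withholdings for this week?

Territorial Income Tax: taxable = R$3,887.00
  R$192.23 + 13.86% × (R$3,887.00 − R$2,900.00) = R$192.23 + 13.86% × R$987.00 = R$329.03
Health Levy: 1% × R$3,887.00 = R$38.87
Social Insurance: 2.7% × R$3,887.00 = R$104.95
Total: R$329.03 + R$38.87 + R$104.95 = R$472.85

R$472.85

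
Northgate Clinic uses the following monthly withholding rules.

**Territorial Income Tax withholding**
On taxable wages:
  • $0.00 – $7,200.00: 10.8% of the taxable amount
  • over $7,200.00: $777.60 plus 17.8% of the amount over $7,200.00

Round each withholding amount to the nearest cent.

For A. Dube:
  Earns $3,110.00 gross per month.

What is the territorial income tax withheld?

$335.88

Territorial Income Tax: taxable = $3,110.00
  10.8% × $3,110.00 = $335.88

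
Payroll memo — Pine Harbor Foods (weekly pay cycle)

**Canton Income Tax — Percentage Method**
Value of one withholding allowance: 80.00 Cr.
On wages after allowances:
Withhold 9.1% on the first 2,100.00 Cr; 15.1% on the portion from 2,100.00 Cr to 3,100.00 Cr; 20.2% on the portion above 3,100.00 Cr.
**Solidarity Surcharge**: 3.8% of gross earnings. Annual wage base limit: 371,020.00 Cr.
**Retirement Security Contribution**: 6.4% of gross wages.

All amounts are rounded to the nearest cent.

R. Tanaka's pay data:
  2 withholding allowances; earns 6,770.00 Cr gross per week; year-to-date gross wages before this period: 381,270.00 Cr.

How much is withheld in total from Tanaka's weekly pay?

Canton Income Tax: taxable = 6,770.00 Cr − 2×80.00 Cr = 6,610.00 Cr
  342.10 Cr + 20.2% × (6,610.00 Cr − 3,100.00 Cr) = 342.10 Cr + 20.2% × 3,510.00 Cr = 1,051.12 Cr
Solidarity Surcharge: YTD 381,270.00 Cr ≥ cap 371,020.00 Cr → 0.00 Cr
Retirement Security Contribution: 6.4% × 6,770.00 Cr = 433.28 Cr
Total: 1,051.12 Cr + 0.00 Cr + 433.28 Cr = 1,484.40 Cr

1,484.40 Cr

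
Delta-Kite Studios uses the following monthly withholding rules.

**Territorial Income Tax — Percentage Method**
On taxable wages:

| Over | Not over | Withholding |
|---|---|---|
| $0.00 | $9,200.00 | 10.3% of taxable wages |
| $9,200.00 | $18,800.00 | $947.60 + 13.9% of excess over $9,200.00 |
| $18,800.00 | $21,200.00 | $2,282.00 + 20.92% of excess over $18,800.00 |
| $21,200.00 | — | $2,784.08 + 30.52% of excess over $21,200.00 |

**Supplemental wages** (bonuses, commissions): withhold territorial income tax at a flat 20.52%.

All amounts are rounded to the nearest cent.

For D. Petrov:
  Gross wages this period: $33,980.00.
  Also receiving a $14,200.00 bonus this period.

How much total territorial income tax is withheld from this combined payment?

$9,598.38

Territorial Income Tax: taxable = $33,980.00
  $2,784.08 + 30.52% × ($33,980.00 − $21,200.00) = $2,784.08 + 30.52% × $12,780.00 = $6,684.54
Supplemental (20.52% flat on bonus): 20.52% × $14,200.00 = $2,913.84
Total territorial income tax: $6,684.54 + $2,913.84 = $9,598.38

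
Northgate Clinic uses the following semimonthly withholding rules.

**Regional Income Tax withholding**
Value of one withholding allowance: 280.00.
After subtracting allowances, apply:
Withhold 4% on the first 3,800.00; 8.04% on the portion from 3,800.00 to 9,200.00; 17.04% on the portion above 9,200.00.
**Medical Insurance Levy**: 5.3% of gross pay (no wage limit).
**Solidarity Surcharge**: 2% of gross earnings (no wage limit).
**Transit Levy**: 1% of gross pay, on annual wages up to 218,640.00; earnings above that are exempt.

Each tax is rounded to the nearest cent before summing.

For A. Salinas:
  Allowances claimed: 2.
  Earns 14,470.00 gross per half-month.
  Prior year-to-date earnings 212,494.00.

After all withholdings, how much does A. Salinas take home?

Regional Income Tax: taxable = 14,470.00 − 2×280.00 = 13,910.00
  586.16 + 17.04% × (13,910.00 − 9,200.00) = 586.16 + 17.04% × 4,710.00 = 1,388.74
Medical Insurance Levy: 5.3% × 14,470.00 = 766.91
Solidarity Surcharge: 2% × 14,470.00 = 289.40
Transit Levy: cap 218,640.00 − YTD 212,494.00 = 6,146.00 subject; 1% × 6,146.00 = 61.46
Total withheld: 1,388.74 + 766.91 + 289.40 + 61.46 = 2,506.51
Net pay: 14,470.00 − 2,506.51 = 11,963.49

11,963.49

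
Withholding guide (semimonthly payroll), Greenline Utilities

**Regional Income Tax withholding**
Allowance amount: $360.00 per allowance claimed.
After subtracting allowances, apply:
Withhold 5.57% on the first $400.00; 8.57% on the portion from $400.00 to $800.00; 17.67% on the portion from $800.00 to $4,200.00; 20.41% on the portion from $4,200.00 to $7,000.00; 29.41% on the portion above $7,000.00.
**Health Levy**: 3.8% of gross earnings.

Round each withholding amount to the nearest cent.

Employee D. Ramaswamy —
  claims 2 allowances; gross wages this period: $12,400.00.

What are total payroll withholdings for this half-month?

$3,076.41

Regional Income Tax: taxable = $12,400.00 − 2×$360.00 = $11,680.00
  $1,228.82 + 29.41% × ($11,680.00 − $7,000.00) = $1,228.82 + 29.41% × $4,680.00 = $2,605.21
Health Levy: 3.8% × $12,400.00 = $471.20
Total: $2,605.21 + $471.20 = $3,076.41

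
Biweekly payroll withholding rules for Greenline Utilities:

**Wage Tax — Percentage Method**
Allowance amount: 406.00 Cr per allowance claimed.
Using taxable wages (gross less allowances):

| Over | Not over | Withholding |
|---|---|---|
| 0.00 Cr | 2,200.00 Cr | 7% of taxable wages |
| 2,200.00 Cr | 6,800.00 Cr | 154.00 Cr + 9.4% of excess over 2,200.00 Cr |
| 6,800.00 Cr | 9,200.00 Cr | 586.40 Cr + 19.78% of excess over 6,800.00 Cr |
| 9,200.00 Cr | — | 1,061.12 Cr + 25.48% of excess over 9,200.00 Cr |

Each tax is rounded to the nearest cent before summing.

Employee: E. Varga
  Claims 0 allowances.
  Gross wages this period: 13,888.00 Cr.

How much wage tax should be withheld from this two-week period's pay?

Wage Tax: taxable = 13,888.00 Cr
  1,061.12 Cr + 25.48% × (13,888.00 Cr − 9,200.00 Cr) = 1,061.12 Cr + 25.48% × 4,688.00 Cr = 2,255.62 Cr

2,255.62 Cr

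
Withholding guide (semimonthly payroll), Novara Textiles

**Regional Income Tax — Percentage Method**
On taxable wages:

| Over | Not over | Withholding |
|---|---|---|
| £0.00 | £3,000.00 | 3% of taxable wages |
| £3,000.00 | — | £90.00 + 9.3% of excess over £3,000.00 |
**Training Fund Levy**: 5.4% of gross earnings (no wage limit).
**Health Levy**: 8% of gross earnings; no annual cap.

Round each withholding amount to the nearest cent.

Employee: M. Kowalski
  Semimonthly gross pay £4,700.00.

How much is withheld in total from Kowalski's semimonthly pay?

£877.90

Regional Income Tax: taxable = £4,700.00
  £90.00 + 9.3% × (£4,700.00 − £3,000.00) = £90.00 + 9.3% × £1,700.00 = £248.10
Training Fund Levy: 5.4% × £4,700.00 = £253.80
Health Levy: 8% × £4,700.00 = £376.00
Total: £248.10 + £253.80 + £376.00 = £877.90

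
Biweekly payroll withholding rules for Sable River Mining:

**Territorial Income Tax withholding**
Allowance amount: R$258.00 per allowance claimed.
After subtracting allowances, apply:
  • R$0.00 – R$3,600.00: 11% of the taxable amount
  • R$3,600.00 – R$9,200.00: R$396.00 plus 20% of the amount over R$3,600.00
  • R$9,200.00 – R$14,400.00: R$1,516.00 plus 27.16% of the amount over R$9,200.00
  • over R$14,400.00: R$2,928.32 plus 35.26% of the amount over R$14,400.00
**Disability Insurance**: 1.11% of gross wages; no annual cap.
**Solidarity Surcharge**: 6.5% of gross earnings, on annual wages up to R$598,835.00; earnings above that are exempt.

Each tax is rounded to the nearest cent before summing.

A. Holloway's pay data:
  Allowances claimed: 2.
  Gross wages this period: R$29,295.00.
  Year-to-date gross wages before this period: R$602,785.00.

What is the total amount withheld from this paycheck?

R$8,323.53

Territorial Income Tax: taxable = R$29,295.00 − 2×R$258.00 = R$28,779.00
  R$2,928.32 + 35.26% × (R$28,779.00 − R$14,400.00) = R$2,928.32 + 35.26% × R$14,379.00 = R$7,998.36
Disability Insurance: 1.11% × R$29,295.00 = R$325.17
Solidarity Surcharge: YTD R$602,785.00 ≥ cap R$598,835.00 → R$0.00
Total: R$7,998.36 + R$325.17 + R$0.00 = R$8,323.53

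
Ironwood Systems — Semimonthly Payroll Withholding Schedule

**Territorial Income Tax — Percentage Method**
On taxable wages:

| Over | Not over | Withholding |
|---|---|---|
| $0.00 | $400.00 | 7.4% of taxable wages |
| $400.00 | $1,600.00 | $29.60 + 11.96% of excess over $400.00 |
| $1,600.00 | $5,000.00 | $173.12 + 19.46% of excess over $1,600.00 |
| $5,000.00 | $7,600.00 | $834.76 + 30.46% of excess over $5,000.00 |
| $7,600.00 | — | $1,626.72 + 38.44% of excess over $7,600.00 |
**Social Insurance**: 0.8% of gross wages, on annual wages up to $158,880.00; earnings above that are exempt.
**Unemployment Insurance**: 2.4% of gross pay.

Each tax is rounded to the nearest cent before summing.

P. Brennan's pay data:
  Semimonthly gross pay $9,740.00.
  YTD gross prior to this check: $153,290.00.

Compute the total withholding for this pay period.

Territorial Income Tax: taxable = $9,740.00
  $1,626.72 + 38.44% × ($9,740.00 − $7,600.00) = $1,626.72 + 38.44% × $2,140.00 = $2,449.34
Social Insurance: cap $158,880.00 − YTD $153,290.00 = $5,590.00 subject; 0.8% × $5,590.00 = $44.72
Unemployment Insurance: 2.4% × $9,740.00 = $233.76
Total: $2,449.34 + $44.72 + $233.76 = $2,727.82

$2,727.82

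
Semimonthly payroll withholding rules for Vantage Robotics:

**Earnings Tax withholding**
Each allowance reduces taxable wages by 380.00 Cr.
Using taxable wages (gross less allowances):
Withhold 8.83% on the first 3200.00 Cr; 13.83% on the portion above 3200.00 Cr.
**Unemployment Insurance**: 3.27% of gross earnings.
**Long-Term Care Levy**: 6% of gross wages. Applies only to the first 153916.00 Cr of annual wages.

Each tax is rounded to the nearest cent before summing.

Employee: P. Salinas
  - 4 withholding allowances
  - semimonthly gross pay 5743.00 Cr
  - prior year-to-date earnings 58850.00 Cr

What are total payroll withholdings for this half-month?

Earnings Tax: taxable = 5743.00 Cr − 4×380.00 Cr = 4223.00 Cr
  282.56 Cr + 13.83% × (4223.00 Cr − 3200.00 Cr) = 282.56 Cr + 13.83% × 1023.00 Cr = 424.04 Cr
Unemployment Insurance: 3.27% × 5743.00 Cr = 187.80 Cr
Long-Term Care Levy: 6% × 5743.00 Cr = 344.58 Cr
Total: 424.04 Cr + 187.80 Cr + 344.58 Cr = 956.42 Cr

956.42 Cr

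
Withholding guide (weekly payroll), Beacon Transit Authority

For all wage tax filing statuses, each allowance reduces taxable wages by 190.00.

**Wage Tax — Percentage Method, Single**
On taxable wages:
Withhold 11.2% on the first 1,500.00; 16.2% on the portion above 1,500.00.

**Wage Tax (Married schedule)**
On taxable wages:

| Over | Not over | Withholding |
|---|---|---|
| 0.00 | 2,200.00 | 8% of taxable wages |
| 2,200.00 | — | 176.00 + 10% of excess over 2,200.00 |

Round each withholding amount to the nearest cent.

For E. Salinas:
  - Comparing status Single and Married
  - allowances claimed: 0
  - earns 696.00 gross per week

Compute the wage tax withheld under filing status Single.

77.95

Wage Tax (Single): taxable = 696.00
  11.2% × 696.00 = 77.95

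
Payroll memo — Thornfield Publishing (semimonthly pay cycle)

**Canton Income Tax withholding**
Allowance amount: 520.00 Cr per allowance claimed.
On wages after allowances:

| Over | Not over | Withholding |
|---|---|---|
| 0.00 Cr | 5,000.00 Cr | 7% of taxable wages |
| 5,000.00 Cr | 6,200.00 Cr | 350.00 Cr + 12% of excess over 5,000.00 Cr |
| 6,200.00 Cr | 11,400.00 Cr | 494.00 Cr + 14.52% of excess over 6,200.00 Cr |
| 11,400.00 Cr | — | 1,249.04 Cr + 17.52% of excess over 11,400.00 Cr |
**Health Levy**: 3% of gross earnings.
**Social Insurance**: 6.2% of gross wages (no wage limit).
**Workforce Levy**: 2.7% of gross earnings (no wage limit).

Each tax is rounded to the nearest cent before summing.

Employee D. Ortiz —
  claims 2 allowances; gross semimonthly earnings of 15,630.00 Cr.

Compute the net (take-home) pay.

11,962.10 Cr

Canton Income Tax: taxable = 15,630.00 Cr − 2×520.00 Cr = 14,590.00 Cr
  1,249.04 Cr + 17.52% × (14,590.00 Cr − 11,400.00 Cr) = 1,249.04 Cr + 17.52% × 3,190.00 Cr = 1,807.93 Cr
Health Levy: 3% × 15,630.00 Cr = 468.90 Cr
Social Insurance: 6.2% × 15,630.00 Cr = 969.06 Cr
Workforce Levy: 2.7% × 15,630.00 Cr = 422.01 Cr
Total withheld: 1,807.93 Cr + 468.90 Cr + 969.06 Cr + 422.01 Cr = 3,667.90 Cr
Net pay: 15,630.00 Cr − 3,667.90 Cr = 11,962.10 Cr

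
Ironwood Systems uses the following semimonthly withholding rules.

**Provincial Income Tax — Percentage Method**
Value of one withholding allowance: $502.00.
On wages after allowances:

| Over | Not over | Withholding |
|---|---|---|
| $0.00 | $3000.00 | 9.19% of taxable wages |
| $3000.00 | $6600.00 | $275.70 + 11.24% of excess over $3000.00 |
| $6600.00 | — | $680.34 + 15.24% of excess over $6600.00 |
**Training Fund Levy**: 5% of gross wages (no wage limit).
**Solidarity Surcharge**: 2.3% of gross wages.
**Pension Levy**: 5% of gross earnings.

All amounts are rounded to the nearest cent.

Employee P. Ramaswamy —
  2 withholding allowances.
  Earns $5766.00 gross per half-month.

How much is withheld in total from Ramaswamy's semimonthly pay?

$1182.97

Provincial Income Tax: taxable = $5766.00 − 2×$502.00 = $4762.00
  $275.70 + 11.24% × ($4762.00 − $3000.00) = $275.70 + 11.24% × $1762.00 = $473.75
Training Fund Levy: 5% × $5766.00 = $288.30
Solidarity Surcharge: 2.3% × $5766.00 = $132.62
Pension Levy: 5% × $5766.00 = $288.30
Total: $473.75 + $288.30 + $132.62 + $288.30 = $1182.97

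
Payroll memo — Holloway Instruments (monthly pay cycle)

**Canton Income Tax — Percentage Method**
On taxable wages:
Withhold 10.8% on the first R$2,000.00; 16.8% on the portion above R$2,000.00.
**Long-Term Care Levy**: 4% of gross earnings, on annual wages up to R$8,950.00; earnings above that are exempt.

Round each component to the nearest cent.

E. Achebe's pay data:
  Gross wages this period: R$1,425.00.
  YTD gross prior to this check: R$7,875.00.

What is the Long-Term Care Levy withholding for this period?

Long-Term Care Levy: cap R$8,950.00 − YTD R$7,875.00 = R$1,075.00 subject; 4% × R$1,075.00 = R$43.00

R$43.00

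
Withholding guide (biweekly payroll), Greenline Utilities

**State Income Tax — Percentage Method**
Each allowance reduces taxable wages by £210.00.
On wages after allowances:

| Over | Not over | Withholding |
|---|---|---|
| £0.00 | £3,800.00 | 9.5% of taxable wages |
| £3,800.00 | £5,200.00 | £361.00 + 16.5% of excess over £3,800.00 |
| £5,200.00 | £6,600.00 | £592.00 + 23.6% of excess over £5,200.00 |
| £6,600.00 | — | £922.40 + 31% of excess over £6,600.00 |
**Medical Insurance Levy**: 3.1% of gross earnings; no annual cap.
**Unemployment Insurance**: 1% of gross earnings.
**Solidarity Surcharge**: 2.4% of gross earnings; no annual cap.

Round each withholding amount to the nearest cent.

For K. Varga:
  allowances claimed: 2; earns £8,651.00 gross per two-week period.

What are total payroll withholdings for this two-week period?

State Income Tax: taxable = £8,651.00 − 2×£210.00 = £8,231.00
  £922.40 + 31% × (£8,231.00 − £6,600.00) = £922.40 + 31% × £1,631.00 = £1,428.01
Medical Insurance Levy: 3.1% × £8,651.00 = £268.18
Unemployment Insurance: 1% × £8,651.00 = £86.51
Solidarity Surcharge: 2.4% × £8,651.00 = £207.62
Total: £1,428.01 + £268.18 + £86.51 + £207.62 = £1,990.32

£1,990.32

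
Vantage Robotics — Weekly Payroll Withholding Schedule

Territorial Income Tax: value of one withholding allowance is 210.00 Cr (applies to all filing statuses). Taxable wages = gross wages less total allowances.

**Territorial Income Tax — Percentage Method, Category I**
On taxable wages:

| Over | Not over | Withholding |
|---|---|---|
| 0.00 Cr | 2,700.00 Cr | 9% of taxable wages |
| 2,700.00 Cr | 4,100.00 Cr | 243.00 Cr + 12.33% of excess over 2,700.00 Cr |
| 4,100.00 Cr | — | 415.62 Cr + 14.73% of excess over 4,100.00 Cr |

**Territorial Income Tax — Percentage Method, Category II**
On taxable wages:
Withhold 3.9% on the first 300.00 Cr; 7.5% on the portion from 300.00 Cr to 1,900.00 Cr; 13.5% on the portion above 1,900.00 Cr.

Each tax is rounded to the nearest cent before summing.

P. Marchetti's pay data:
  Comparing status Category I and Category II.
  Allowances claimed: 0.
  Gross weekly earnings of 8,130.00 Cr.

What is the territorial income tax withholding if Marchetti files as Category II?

972.75 Cr

Territorial Income Tax (Category II): taxable = 8,130.00 Cr
  131.70 Cr + 13.5% × (8,130.00 Cr − 1,900.00 Cr) = 131.70 Cr + 13.5% × 6,230.00 Cr = 972.75 Cr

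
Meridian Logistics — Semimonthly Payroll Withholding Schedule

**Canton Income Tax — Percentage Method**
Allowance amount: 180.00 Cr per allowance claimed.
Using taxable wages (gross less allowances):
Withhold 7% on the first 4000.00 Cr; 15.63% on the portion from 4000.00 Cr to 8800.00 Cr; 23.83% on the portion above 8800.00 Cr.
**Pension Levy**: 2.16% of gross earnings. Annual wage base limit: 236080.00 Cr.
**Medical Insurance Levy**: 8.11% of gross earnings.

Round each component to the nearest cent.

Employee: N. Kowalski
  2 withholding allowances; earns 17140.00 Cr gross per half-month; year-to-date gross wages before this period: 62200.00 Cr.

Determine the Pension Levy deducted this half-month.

370.22 Cr

Pension Levy: 2.16% × 17140.00 Cr = 370.22 Cr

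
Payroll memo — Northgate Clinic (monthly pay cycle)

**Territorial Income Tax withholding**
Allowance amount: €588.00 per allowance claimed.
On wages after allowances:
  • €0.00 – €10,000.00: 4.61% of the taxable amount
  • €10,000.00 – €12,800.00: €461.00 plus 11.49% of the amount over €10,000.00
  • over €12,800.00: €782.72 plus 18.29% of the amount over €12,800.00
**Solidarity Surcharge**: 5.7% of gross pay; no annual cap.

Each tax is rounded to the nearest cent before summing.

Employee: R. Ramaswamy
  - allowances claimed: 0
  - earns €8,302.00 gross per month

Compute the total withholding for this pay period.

€855.93

Territorial Income Tax: taxable = €8,302.00
  4.61% × €8,302.00 = €382.72
Solidarity Surcharge: 5.7% × €8,302.00 = €473.21
Total: €382.72 + €473.21 = €855.93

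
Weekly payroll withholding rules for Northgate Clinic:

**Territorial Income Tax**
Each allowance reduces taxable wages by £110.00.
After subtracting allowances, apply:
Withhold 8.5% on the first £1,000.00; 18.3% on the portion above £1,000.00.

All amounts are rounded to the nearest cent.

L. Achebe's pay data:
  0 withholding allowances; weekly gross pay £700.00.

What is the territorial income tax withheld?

Territorial Income Tax: taxable = £700.00
  8.5% × £700.00 = £59.50

£59.50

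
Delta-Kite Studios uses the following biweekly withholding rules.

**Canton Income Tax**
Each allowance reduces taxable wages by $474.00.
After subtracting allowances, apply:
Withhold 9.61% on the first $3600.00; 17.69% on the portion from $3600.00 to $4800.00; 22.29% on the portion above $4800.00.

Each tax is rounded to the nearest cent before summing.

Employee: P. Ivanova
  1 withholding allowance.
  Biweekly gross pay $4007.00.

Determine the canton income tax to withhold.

$339.52

Canton Income Tax: taxable = $4007.00 − 1×$474.00 = $3533.00
  9.61% × $3533.00 = $339.52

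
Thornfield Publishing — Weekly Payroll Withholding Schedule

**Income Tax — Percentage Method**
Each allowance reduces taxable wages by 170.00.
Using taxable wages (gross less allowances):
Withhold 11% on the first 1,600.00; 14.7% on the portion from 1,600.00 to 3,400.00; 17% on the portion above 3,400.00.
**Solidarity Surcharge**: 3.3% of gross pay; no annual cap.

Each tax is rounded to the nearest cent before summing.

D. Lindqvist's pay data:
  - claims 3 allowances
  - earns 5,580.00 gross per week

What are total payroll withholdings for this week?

908.64

Income Tax: taxable = 5,580.00 − 3×170.00 = 5,070.00
  440.60 + 17% × (5,070.00 − 3,400.00) = 440.60 + 17% × 1,670.00 = 724.50
Solidarity Surcharge: 3.3% × 5,580.00 = 184.14
Total: 724.50 + 184.14 = 908.64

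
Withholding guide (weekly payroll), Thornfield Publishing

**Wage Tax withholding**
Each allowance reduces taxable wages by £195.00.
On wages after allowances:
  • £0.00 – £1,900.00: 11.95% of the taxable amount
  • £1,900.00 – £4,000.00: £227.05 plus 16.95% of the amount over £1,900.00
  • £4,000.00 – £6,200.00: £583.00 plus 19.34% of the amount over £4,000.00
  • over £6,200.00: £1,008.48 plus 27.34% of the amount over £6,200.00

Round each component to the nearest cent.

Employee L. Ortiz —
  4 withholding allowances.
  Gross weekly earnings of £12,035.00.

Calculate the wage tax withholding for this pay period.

£2,390.52

Wage Tax: taxable = £12,035.00 − 4×£195.00 = £11,255.00
  £1,008.48 + 27.34% × (£11,255.00 − £6,200.00) = £1,008.48 + 27.34% × £5,055.00 = £2,390.52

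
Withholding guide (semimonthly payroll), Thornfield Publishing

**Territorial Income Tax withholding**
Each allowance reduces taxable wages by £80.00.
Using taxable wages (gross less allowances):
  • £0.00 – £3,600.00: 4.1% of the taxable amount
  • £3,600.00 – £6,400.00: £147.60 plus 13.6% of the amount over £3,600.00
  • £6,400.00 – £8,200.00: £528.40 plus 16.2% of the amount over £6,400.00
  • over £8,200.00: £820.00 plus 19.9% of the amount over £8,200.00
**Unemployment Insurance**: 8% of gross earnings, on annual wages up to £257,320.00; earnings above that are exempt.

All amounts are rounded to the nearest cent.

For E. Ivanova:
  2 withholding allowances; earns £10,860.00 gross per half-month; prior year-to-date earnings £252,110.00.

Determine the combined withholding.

£1,734.30

Territorial Income Tax: taxable = £10,860.00 − 2×£80.00 = £10,700.00
  £820.00 + 19.9% × (£10,700.00 − £8,200.00) = £820.00 + 19.9% × £2,500.00 = £1,317.50
Unemployment Insurance: cap £257,320.00 − YTD £252,110.00 = £5,210.00 subject; 8% × £5,210.00 = £416.80
Total: £1,317.50 + £416.80 = £1,734.30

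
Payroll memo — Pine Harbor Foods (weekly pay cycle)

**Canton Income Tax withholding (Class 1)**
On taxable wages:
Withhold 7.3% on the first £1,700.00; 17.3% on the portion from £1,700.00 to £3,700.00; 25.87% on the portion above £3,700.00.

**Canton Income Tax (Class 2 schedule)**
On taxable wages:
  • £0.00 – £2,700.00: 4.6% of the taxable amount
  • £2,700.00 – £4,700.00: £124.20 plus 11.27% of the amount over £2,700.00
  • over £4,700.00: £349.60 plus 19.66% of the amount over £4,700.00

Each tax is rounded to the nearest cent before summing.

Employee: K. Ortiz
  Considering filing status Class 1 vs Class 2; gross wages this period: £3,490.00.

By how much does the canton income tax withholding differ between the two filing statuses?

Canton Income Tax (Class 1): taxable = £3,490.00
  £124.10 + 17.3% × (£3,490.00 − £1,700.00) = £124.10 + 17.3% × £1,790.00 = £433.77
Canton Income Tax (Class 2): taxable = £3,490.00
  £124.20 + 11.27% × (£3,490.00 − £2,700.00) = £124.20 + 11.27% × £790.00 = £213.23
Difference: |£433.77 − £213.23| = £220.54 (higher under Class 1)

£220.54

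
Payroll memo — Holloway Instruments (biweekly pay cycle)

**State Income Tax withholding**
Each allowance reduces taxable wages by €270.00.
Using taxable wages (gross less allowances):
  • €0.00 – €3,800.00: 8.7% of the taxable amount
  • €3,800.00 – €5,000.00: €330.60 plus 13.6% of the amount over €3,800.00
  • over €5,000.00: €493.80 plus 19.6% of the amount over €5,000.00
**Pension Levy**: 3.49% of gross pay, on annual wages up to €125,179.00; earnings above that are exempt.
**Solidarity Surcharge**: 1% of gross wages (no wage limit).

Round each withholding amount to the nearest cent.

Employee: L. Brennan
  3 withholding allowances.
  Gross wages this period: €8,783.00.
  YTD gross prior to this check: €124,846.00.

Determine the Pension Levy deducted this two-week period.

€11.62

Pension Levy: cap €125,179.00 − YTD €124,846.00 = €333.00 subject; 3.49% × €333.00 = €11.62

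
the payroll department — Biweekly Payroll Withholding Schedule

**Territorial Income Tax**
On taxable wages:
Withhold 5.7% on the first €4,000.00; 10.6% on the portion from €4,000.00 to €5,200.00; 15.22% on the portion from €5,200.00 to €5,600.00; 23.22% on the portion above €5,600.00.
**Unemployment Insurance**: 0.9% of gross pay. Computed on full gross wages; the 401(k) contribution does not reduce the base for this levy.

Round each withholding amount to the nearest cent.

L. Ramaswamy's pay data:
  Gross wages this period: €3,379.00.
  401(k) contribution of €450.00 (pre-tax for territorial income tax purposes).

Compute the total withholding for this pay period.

Territorial Income Tax: taxable = €3,379.00 − €450.00 = €2,929.00
  5.7% × €2,929.00 = €166.95
Unemployment Insurance: 0.9% × €3,379.00 = €30.41
Total: €166.95 + €30.41 = €197.36

€197.36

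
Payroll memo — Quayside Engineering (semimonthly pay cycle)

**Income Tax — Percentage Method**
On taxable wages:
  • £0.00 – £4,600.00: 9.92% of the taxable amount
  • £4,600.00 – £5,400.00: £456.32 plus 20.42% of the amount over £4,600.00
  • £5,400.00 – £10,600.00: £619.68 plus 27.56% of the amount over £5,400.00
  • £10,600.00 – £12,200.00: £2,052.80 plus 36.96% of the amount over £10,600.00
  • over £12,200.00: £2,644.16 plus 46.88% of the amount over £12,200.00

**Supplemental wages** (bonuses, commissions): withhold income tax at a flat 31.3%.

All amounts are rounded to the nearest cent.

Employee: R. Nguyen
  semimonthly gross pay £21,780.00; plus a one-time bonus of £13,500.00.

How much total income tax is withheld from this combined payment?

Income Tax: taxable = £21,780.00
  £2,644.16 + 46.88% × (£21,780.00 − £12,200.00) = £2,644.16 + 46.88% × £9,580.00 = £7,135.26
Supplemental (31.3% flat on bonus): 31.3% × £13,500.00 = £4,225.50
Total income tax: £7,135.26 + £4,225.50 = £11,360.76

£11,360.76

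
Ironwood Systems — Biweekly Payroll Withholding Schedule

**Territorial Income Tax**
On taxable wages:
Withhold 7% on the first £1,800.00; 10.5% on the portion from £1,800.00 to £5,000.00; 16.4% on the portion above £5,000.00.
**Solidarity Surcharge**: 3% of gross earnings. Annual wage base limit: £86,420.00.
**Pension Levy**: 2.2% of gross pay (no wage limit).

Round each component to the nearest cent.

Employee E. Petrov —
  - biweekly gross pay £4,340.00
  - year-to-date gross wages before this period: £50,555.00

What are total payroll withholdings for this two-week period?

£618.38

Territorial Income Tax: taxable = £4,340.00
  £126.00 + 10.5% × (£4,340.00 − £1,800.00) = £126.00 + 10.5% × £2,540.00 = £392.70
Solidarity Surcharge: 3% × £4,340.00 = £130.20
Pension Levy: 2.2% × £4,340.00 = £95.48
Total: £392.70 + £130.20 + £95.48 = £618.38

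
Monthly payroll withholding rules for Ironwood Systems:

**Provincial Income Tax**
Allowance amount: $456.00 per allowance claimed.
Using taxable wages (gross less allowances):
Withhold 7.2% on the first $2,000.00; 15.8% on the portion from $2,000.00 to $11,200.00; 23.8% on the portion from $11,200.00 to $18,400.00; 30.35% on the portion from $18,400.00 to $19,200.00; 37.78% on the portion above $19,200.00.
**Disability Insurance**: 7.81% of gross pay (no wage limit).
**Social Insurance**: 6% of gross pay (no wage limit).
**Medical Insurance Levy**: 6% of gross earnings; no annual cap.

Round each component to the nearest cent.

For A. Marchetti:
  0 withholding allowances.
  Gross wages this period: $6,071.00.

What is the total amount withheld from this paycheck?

Provincial Income Tax: taxable = $6,071.00
  $144.00 + 15.8% × ($6,071.00 − $2,000.00) = $144.00 + 15.8% × $4,071.00 = $787.22
Disability Insurance: 7.81% × $6,071.00 = $474.15
Social Insurance: 6% × $6,071.00 = $364.26
Medical Insurance Levy: 6% × $6,071.00 = $364.26
Total: $787.22 + $474.15 + $364.26 + $364.26 = $1,989.89

$1,989.89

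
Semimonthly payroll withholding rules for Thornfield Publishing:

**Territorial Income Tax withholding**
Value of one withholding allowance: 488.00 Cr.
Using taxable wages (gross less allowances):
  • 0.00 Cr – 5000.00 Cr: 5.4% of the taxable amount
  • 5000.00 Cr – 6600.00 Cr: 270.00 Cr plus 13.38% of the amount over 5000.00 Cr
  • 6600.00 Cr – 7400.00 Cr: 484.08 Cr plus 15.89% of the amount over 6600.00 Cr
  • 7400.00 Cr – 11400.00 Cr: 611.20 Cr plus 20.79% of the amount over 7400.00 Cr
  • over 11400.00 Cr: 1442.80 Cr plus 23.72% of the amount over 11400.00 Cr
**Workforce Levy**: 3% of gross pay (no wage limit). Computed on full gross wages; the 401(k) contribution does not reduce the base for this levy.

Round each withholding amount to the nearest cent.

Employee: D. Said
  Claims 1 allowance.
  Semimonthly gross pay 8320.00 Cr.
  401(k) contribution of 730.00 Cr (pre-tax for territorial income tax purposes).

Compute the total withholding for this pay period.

813.45 Cr

Territorial Income Tax: taxable = 8320.00 Cr − 730.00 Cr − 1×488.00 Cr = 7102.00 Cr
  484.08 Cr + 15.89% × (7102.00 Cr − 6600.00 Cr) = 484.08 Cr + 15.89% × 502.00 Cr = 563.85 Cr
Workforce Levy: 3% × 8320.00 Cr = 249.60 Cr
Total: 563.85 Cr + 249.60 Cr = 813.45 Cr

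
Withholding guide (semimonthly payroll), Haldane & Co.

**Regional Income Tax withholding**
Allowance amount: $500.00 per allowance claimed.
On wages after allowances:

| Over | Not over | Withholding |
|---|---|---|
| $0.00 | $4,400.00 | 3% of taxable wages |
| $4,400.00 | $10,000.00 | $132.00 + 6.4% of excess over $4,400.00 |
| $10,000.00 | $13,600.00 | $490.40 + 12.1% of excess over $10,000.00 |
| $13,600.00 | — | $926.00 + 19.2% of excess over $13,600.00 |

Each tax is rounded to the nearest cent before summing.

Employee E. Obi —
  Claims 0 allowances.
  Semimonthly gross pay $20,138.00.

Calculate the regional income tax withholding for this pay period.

$2,181.30

Regional Income Tax: taxable = $20,138.00
  $926.00 + 19.2% × ($20,138.00 − $13,600.00) = $926.00 + 19.2% × $6,538.00 = $2,181.30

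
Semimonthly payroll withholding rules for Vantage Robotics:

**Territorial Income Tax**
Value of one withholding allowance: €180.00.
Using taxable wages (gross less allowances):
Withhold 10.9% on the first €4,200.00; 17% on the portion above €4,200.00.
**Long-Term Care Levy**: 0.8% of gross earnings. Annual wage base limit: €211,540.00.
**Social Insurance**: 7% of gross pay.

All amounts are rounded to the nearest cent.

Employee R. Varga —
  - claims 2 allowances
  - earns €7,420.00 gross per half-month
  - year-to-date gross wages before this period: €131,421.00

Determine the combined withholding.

Territorial Income Tax: taxable = €7,420.00 − 2×€180.00 = €7,060.00
  €457.80 + 17% × (€7,060.00 − €4,200.00) = €457.80 + 17% × €2,860.00 = €944.00
Long-Term Care Levy: 0.8% × €7,420.00 = €59.36
Social Insurance: 7% × €7,420.00 = €519.40
Total: €944.00 + €59.36 + €519.40 = €1,522.76

€1,522.76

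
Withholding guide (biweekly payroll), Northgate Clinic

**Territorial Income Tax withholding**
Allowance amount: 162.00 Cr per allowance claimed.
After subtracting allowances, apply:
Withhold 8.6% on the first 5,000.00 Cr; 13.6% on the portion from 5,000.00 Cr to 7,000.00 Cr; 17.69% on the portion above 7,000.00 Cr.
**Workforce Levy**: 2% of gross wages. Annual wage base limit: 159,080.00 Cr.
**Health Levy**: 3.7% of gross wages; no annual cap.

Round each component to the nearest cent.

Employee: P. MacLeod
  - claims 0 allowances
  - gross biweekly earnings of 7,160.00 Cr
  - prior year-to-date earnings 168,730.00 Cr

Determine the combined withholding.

Territorial Income Tax: taxable = 7,160.00 Cr
  702.00 Cr + 17.69% × (7,160.00 Cr − 7,000.00 Cr) = 702.00 Cr + 17.69% × 160.00 Cr = 730.30 Cr
Workforce Levy: YTD 168,730.00 Cr ≥ cap 159,080.00 Cr → 0.00 Cr
Health Levy: 3.7% × 7,160.00 Cr = 264.92 Cr
Total: 730.30 Cr + 0.00 Cr + 264.92 Cr = 995.22 Cr

995.22 Cr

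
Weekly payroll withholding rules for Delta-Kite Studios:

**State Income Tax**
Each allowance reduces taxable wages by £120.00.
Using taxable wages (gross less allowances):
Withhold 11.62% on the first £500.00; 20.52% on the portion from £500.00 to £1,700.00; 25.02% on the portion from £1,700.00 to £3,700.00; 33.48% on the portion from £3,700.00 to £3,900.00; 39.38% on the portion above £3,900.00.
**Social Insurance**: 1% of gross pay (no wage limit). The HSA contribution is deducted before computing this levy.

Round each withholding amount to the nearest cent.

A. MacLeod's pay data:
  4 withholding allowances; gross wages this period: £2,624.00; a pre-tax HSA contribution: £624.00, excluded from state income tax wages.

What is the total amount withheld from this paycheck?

£287.40

State Income Tax: taxable = £2,624.00 − £624.00 − 4×£120.00 = £1,520.00
  £58.10 + 20.52% × (£1,520.00 − £500.00) = £58.10 + 20.52% × £1,020.00 = £267.40
Social Insurance: 1% × £2,000.00 = £20.00
Total: £267.40 + £20.00 = £287.40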